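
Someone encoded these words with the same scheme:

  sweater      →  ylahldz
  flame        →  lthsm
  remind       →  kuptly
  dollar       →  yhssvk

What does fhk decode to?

day

The output letters match the input read backwards, each shifted +7: sweater reversed is retaews. Two steps: reverse the string, then apply a Caesar shift of +7.
Reversing it on fhk: shift back: f−7=y, h−7=a, k−7=d → yad; then reverse → day.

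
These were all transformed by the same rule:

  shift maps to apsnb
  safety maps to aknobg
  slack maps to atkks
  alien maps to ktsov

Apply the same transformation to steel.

aboot

The rule splits by letter class: vowels +10, consonants +8.
On steel: s(cons)+8=a, t(cons)+8=b, e(vowel)+10=o, e(vowel)+10=o, l(cons)+8=t.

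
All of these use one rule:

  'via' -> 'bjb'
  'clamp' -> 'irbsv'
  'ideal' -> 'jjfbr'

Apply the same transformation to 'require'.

xfwvjxf

The shift depends on letter class: consonant v→b is +6, but vowel i→j is +1. Vowels shift forward by 1 and consonants shift forward by 6.
Applying it to require: r(cons)+6=x, e(vowel)+1=f, q(cons)+6=w, u(vowel)+1=v, i(vowel)+1=j, r(cons)+6=x, e(vowel)+1=f.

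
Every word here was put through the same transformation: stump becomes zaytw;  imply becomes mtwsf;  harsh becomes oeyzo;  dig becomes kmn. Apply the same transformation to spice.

The shift depends on letter class: consonant s→z is +7, but vowel u→y is +4. Two shifts are in play — +4 for a/e/i/o/u, +7 for every other letter.
On spice: s(cons)+7=z, p(cons)+7=w, i(vowel)+4=m, c(cons)+7=j, e(vowel)+4=i.

zwmji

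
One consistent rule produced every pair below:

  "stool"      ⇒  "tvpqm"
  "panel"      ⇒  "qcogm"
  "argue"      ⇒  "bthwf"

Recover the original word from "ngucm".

metal

Shifts by position in stool: pos 0: s→t (+1), pos 1: t→v (+2), pos 2: o→p (+1), pos 3: o→q (+2) — repeating every 2. It's a Vigenère-style cipher with numeric key [1,2]: position i shifts by key[i mod 2].
Decoding ngucm: n−1=m, g−2=e, u−1=t, c−2=a, m−1=l.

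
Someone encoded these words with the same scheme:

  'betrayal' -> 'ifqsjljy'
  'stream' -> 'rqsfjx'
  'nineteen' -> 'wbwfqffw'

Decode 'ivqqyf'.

b(1)→i(8) and e(4)→f(5) fit y≡25x+9 (mod 26); the inverse of 25 mod 26 is 25. Treating letters as 0–25, the rule is x ↦ 25x + 9 (mod 26).
Reversing it on ivqqyf: i(8)→25·(8−9)≡1=b; v(21)→25·(21−9)≡14=o; q(16)→25·(16−9)≡19=t; q(16)→25·(16−9)≡19=t; y(24)→25·(24−9)≡11=l; f(5)→25·(5−9)≡4=e (all mod 26).

bottle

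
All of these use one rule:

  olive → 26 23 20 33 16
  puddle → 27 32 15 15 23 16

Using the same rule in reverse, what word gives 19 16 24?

hem

Each letter is replaced by its alphabet position (a=1..z=26) + 11.
Reversing it on 19 16 24: 19→(19−11)÷1=8=h, 16→(16−11)÷1=5=e, 24→(24−11)÷1=13=m.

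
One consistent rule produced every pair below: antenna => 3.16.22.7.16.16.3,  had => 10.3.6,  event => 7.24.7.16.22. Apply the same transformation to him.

Each letter is replaced by its alphabet position (a=1..z=26) + 2.
On him: h=8→10, i=9→11, m=13→15.

10.11.15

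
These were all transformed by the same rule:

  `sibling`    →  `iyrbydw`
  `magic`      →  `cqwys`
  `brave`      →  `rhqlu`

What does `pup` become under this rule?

fkf

Compare letters: s→i is +16, i→y is +16, b→r is +16 — a constant shift. This is a Caesar cipher with shift 16.
On pup: p+16=f, u+16=k, p+16=f.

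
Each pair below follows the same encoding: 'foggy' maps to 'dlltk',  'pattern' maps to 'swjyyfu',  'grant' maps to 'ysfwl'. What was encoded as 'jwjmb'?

where

The word is reversed, then every letter is shifted forward by 5.
Undoing it on jwjmb: shift back: j−5=e, w−5=r, j−5=e, m−5=h, b−5=w → erehw; then reverse → where.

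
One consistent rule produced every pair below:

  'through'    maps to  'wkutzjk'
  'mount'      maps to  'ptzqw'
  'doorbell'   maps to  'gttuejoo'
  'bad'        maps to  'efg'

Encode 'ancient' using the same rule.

The shift depends on letter class: consonant t→w is +3, but vowel o→t is +5. Vowels shift forward by 5 and consonants shift forward by 3.
On ancient: a(vowel)+5=f, n(cons)+3=q, c(cons)+3=f, i(vowel)+5=n, e(vowel)+5=j, n(cons)+3=q, t(cons)+3=w.

fqfnjqw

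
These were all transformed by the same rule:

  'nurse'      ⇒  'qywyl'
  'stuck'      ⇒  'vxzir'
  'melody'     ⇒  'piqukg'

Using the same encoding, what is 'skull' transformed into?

In nurse: n→q is +3, u→y is +4, r→w is +5, s→y is +6 — the shift increases by 1 each position. The shift increases by 1 at each position, starting from +3: 3, 4, 5, ….
On skull: s+3=v, k+4=o, u+5=z, l+6=r, l+7=s.

vozrs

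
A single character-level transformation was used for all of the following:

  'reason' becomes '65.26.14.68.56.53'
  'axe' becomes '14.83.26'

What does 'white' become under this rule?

80.35.38.71.26

r(#18)→65 and e(#5)→26: differences scale by 3, so n = 3·pos + 11. The formula is n = 3×(alphabet index, a=1) + 11.
On white: w=23→80, h=8→35, i=9→38, t=20→71, e=5→26.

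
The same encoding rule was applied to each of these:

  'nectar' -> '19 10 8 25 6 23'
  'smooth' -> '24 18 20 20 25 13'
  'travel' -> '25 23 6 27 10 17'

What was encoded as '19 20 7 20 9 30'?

nobody

Each letter is replaced by its alphabet position (a=1..z=26) + 5.
Reversing it on 19 20 7 20 9 30: 19→(19−5)÷1=14=n, 20→(20−5)÷1=15=o, 7→(7−5)÷1=2=b, 20→(20−5)÷1=15=o, 9→(9−5)÷1=4=d, 30→(30−5)÷1=25=y.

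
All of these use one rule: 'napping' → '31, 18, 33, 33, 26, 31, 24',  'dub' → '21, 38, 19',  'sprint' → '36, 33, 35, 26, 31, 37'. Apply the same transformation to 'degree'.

21, 22, 24, 35, 22, 22

Letters become their 1-based position plus 17 (so a→18, b→19, …).
On degree: d=4→21, e=5→22, g=7→24, r=18→35, e=5→22, e=5→22.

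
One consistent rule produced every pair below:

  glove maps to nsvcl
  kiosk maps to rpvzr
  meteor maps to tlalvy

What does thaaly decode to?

matter

Compare letters: g→n is +7, l→s is +7, o→v is +7 — a constant shift. Every letter moves 7 places later in the alphabet, wrapping around z→a.
Decoding thaaly: t−7=m, h−7=a, a−7=t, a−7=t, l−7=e, y−7=r.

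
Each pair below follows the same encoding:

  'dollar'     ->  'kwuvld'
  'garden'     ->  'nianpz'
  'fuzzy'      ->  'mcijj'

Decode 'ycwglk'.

In dollar: d→k is +7, o→w is +8, l→u is +9, l→v is +10 — the shift increases by 1 each position. The shift increases by 1 at each position, starting from +7: 7, 8, 9, ….
Undoing it on ycwglk: y−7=r, c−8=u, w−9=n, g−10=w, l−11=a, k−12=y.

runway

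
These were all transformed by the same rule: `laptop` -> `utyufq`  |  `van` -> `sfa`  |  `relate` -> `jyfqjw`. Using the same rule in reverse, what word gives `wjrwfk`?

farmer

Read the word backwards and shift each letter +5.
Decoding wjrwfk: shift back: w−5=r, j−5=e, r−5=m, w−5=r, f−5=a, k−5=f → remraf; then reverse → farmer.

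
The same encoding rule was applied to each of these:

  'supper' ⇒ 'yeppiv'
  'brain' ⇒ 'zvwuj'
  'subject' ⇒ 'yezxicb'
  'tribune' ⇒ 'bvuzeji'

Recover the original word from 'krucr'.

s(18)→y(24) and u(20)→e(4) fit y≡3x+22 (mod 26); the inverse of 3 mod 26 is 9. Treating letters as 0–25, the rule is x ↦ 3x + 22 (mod 26).
Decoding krucr: k(10)→9·(10−22)≡22=w; r(17)→9·(17−22)≡7=h; u(20)→9·(20−22)≡8=i; c(2)→9·(2−22)≡2=c; r(17)→9·(17−22)≡7=h (all mod 26).

which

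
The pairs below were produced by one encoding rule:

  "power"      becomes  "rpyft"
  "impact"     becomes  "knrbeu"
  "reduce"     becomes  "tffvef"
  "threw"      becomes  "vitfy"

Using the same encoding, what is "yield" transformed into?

Shifts by position in power: pos 0: p→r (+2), pos 1: o→p (+1), pos 2: w→y (+2), pos 3: e→f (+1) — repeating every 2. It's a Vigenère-style cipher with numeric key [2,1]: position i shifts by key[i mod 2].
Applying it to yield: y+2=a, i+1=j, e+2=g, l+1=m, d+2=f.

ajgmf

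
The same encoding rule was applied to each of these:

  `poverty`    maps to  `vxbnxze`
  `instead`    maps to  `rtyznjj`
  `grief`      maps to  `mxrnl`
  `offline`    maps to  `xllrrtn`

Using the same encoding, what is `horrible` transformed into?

The rule splits by letter class: vowels +9, consonants +6.
On horrible: h(cons)+6=n, o(vowel)+9=x, r(cons)+6=x, r(cons)+6=x, i(vowel)+9=r, b(cons)+6=h, l(cons)+6=r, e(vowel)+9=n.

nxxxrhrn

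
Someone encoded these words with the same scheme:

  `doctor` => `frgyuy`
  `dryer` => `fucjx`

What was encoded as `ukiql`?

shelf

Each letter shifts forward by (position + 2), i.e. 2, 3, 4, … — the shift grows by one for each successive letter.
Undoing it on ukiql: u−2=s, k−3=h, i−4=e, q−5=l, l−6=f.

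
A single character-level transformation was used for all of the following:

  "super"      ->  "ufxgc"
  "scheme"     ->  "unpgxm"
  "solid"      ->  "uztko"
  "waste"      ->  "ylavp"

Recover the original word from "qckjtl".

Shifts by position in super: pos 0: s→u (+2), pos 1: u→f (+11), pos 2: p→x (+8), pos 3: e→g (+2), pos 4: r→c (+11) — repeating every 3. A repeating key of period 3 is used — shifts +2, +11, +8 over and over.
Decoding qckjtl: q−2=o, c−11=r, k−8=c, j−2=h, t−11=i, l−8=d.

orchid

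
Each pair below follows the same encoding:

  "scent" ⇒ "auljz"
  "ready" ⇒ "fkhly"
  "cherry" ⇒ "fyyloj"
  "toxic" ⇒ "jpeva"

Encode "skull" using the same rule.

Read the word backwards and shift each letter +7.
On skull: reverse → lluks; then shift: l+7=s, l+7=s, u+7=b, k+7=r, s+7=z.

ssbrz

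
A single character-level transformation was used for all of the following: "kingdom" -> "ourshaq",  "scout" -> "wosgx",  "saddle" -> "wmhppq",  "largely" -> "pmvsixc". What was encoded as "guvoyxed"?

circular

Shifts by position in kingdom: pos 0: k→o (+4), pos 1: i→u (+12), pos 2: n→r (+4), pos 3: g→s (+12) — repeating every 2. The shifts repeat in a cycle of length 2: positions 0,1,… shift by +4, +12, then the pattern repeats.
Reversing it on guvoyxed: g−4=c, u−12=i, v−4=r, o−12=c, y−4=u, x−12=l, e−4=a, d−12=r.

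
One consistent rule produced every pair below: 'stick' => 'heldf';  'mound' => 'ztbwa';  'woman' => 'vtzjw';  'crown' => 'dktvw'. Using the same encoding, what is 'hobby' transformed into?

Treating letters as 0–25, the rule is x ↦ 23x + 9 (mod 26).
For hobby: h(7)→23·7+9≡14=o; o(14)→23·14+9≡19=t; b(1)→23·1+9≡6=g; b(1)→23·1+9≡6=g; y(24)→23·24+9≡15=p (all mod 26).

otggp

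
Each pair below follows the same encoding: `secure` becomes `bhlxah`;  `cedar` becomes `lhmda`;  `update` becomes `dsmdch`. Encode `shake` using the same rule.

bkjnn

Shifts by position in secure: pos 0: s→b (+9), pos 1: e→h (+3), pos 2: c→l (+9), pos 3: u→x (+3) — repeating every 2. A repeating key of period 2 is used — shifts +9, +3 over and over.
Applying it to shake: s+9=b, h+3=k, a+9=j, k+3=n, e+9=n.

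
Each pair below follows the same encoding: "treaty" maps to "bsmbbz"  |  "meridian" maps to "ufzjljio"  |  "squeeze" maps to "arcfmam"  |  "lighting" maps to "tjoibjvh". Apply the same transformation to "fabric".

It's a Vigenère-style cipher with numeric key [8,1]: position i shifts by key[i mod 2].
For fabric: f+8=n, a+1=b, b+8=j, r+1=s, i+8=q, c+1=d.

nbjsqd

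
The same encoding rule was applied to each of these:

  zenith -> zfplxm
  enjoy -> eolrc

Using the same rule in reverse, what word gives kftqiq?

In zenith: z→z is +0, e→f is +1, n→p is +2, i→l is +3 — the shift increases by 1 each position. Letter i (0-indexed) is shifted by i+0, so successive shifts are 0, 1, 2, ….
Undoing it on kftqiq: k−0=k, f−1=e, t−2=r, q−3=n, i−4=e, q−5=l.

kernel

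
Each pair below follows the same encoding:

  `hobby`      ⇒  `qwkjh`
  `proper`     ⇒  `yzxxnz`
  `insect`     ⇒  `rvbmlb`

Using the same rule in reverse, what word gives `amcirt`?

It's a Vigenère-style cipher with numeric key [9,8]: position i shifts by key[i mod 2].
Reversing it on amcirt: a−9=r, m−8=e, c−9=t, i−8=a, r−9=i, t−8=l.

retail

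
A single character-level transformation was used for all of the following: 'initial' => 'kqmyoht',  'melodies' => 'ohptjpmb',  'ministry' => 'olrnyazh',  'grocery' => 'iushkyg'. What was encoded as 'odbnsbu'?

maximum

In initial: i→k is +2, n→q is +3, i→m is +4, t→y is +5 — the shift increases by 1 each position. The shift increases by 1 at each position, starting from +2: 2, 3, 4, ….
Reversing it on odbnsbu: o−2=m, d−3=a, b−4=x, n−5=i, s−6=m, b−7=u, u−8=m.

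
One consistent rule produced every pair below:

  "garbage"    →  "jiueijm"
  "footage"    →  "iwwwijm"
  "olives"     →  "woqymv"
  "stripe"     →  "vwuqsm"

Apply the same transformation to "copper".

fwssmu

The shift depends on letter class: consonant g→j is +3, but vowel a→i is +8. The rule splits by letter class: vowels +8, consonants +3.
For copper: c(cons)+3=f, o(vowel)+8=w, p(cons)+3=s, p(cons)+3=s, e(vowel)+8=m, r(cons)+3=u.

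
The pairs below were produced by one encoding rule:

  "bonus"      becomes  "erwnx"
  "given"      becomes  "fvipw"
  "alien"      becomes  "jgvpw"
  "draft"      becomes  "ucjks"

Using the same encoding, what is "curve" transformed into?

zncip

b(1)→e(4) and o(14)→r(17) fit y≡21x+9 (mod 26); the inverse of 21 mod 26 is 5. Each letter's alphabet position (a=0..z=25) is mapped through 21·x+9 mod 26 — an affine cipher.
Applying it to curve: c(2)→21·2+9≡25=z; u(20)→21·20+9≡13=n; r(17)→21·17+9≡2=c; v(21)→21·21+9≡8=i; e(4)→21·4+9≡15=p (all mod 26).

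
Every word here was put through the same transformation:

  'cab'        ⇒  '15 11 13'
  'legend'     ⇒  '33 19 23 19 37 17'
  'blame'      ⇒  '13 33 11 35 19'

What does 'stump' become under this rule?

c(#3)→15 and a(#1)→11: differences scale by 2, so n = 2·pos + 9. With a=1..z=26, the number is 2·pos + 9.
For stump: s=19→47, t=20→49, u=21→51, m=13→35, p=16→41.

47 49 51 35 41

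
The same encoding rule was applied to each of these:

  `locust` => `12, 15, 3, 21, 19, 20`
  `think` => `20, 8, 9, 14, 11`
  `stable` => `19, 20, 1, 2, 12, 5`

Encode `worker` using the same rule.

23, 15, 18, 11, 5, 18

l is letter #12 and maps to 12: an offset of 0. Letters become their 1-indexed alphabet positions: a=1 … z=26.
On worker: w=23→23, o=15→15, r=18→18, k=11→11, e=5→5, r=18→18.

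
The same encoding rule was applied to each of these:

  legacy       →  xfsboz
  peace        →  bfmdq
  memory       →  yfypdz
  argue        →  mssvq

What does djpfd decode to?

rider

Shifts by position in legacy: pos 0: l→x (+12), pos 1: e→f (+1), pos 2: g→s (+12), pos 3: a→b (+1) — repeating every 2. The shifts repeat in a cycle of length 2: positions 0,1,… shift by +12, +1, then the pattern repeats.
Decoding djpfd: d−12=r, j−1=i, p−12=d, f−1=e, d−12=r.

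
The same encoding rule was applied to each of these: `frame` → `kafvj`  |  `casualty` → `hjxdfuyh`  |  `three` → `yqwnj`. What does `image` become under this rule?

Shifts by position in frame: pos 0: f→k (+5), pos 1: r→a (+9), pos 2: a→f (+5), pos 3: m→v (+9) — repeating every 2. A repeating key of period 2 is used — shifts +5, +9 over and over.
For image: i+5=n, m+9=v, a+5=f, g+9=p, e+5=j.

nvfpj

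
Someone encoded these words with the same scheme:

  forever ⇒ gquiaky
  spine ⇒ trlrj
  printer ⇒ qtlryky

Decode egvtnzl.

In forever: f→g is +1, o→q is +2, r→u is +3, e→i is +4 — the shift increases by 1 each position. Letter i (0-indexed) is shifted by i+1, so successive shifts are 1, 2, 3, ….
Reversing it on egvtnzl: e−1=d, g−2=e, v−3=s, t−4=p, n−5=i, z−6=t, l−7=e.

despite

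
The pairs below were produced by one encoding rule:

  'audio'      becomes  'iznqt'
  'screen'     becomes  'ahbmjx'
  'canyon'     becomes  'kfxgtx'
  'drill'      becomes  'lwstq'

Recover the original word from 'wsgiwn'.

A repeating key of period 3 is used — shifts +8, +5, +10 over and over.
Decoding wsgiwn: w−8=o, s−5=n, g−10=w, i−8=a, w−5=r, n−10=d.

onward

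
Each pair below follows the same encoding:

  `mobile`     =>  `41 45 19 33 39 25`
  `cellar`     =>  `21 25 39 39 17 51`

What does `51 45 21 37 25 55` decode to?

rocket

m(#13)→41 and o(#15)→45: differences scale by 2, so n = 2·pos + 15. With a=1..z=26, the number is 2·pos + 15.
Reversing it on 51 45 21 37 25 55: 51→(51−15)÷2=18=r, 45→(45−15)÷2=15=o, 21→(21−15)÷2=3=c, 37→(37−15)÷2=11=k, 25→(25−15)÷2=5=e, 55→(55−15)÷2=20=t.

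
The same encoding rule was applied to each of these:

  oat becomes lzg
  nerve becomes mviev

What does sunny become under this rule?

hfmmb

Each pair mirrors across the alphabet (o↔l, a↔z, t↔g): positions sum to 25. Letters are reflected about the middle of the alphabet (position → 25−position): Atbash.
For sunny: s↔h, u↔f, n↔m, n↔m, y↔b.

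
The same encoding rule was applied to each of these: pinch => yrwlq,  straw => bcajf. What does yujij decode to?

plaza

This is a Caesar cipher with shift 9.
Decoding yujij: y−9=p, u−9=l, j−9=a, i−9=z, j−9=a.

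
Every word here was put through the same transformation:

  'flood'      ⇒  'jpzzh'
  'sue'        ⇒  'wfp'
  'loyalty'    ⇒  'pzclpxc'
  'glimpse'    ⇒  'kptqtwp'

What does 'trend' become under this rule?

The shift depends on letter class: consonant f→j is +4, but vowel o→z is +11. Two shifts are in play — +11 for a/e/i/o/u, +4 for every other letter.
Applying it to trend: t(cons)+4=x, r(cons)+4=v, e(vowel)+11=p, n(cons)+4=r, d(cons)+4=h.

xvprh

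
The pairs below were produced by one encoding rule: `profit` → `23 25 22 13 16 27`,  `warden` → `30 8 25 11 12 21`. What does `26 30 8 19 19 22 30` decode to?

swallow

p is letter #16 and maps to 23: an offset of 7. Each letter is replaced by its alphabet position (a=1..z=26) + 7.
Decoding 26 30 8 19 19 22 30: 26→(26−7)÷1=19=s, 30→(30−7)÷1=23=w, 8→(8−7)÷1=1=a, 19→(19−7)÷1=12=l, 19→(19−7)÷1=12=l, 22→(22−7)÷1=15=o, 30→(30−7)÷1=23=w.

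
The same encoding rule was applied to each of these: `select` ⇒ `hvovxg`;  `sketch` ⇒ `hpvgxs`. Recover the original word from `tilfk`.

Each pair mirrors across the alphabet (s↔h, e↔v, l↔o): positions sum to 25. Each letter is replaced by its mirror in the alphabet: a↔z, b↔y, c↔x, and so on (the Atbash cipher).
Decoding tilfk: t↔g, i↔r, l↔o, f↔u, k↔p.

group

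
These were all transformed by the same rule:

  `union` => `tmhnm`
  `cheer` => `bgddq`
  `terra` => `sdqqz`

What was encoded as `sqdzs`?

treat

Each letter is shifted forward by 25 in the alphabet (a Caesar shift of +25).
Undoing it on sqdzs: s−25=t, q−25=r, d−25=e, z−25=a, s−25=t.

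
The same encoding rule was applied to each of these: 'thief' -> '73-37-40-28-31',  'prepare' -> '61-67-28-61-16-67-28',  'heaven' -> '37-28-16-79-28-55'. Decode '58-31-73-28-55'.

The formula is n = 3×(alphabet index, a=1) + 13.
Undoing it on 58-31-73-28-55: 58→(58−13)÷3=15=o, 31→(31−13)÷3=6=f, 73→(73−13)÷3=20=t, 28→(28−13)÷3=5=e, 55→(55−13)÷3=14=n.

often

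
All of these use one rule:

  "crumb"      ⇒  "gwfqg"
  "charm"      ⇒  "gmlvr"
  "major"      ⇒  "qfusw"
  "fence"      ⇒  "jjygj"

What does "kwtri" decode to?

grind

Shifts by position in crumb: pos 0: c→g (+4), pos 1: r→w (+5), pos 2: u→f (+11), pos 3: m→q (+4), pos 4: b→g (+5) — repeating every 3. The shifts repeat in a cycle of length 3: positions 0,1,… shift by +4, +5, +11, then the pattern repeats.
Decoding kwtri: k−4=g, w−5=r, t−11=i, r−4=n, i−5=d.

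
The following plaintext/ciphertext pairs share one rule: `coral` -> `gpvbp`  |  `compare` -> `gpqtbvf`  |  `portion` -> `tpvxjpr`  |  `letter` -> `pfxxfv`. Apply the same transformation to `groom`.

kvppq

The shift depends on letter class: consonant c→g is +4, but vowel o→p is +1. Vowels shift forward by 1 and consonants shift forward by 4.
For groom: g(cons)+4=k, r(cons)+4=v, o(vowel)+1=p, o(vowel)+1=p, m(cons)+4=q.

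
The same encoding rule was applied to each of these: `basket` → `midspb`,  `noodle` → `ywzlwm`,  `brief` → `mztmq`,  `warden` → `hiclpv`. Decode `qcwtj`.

Shifts by position in basket: pos 0: b→m (+11), pos 1: a→i (+8), pos 2: s→d (+11), pos 3: k→s (+8) — repeating every 2. The shifts repeat in a cycle of length 2: positions 0,1,… shift by +11, +8, then the pattern repeats.
Undoing it on qcwtj: q−11=f, c−8=u, w−11=l, t−8=l, j−11=y.

fully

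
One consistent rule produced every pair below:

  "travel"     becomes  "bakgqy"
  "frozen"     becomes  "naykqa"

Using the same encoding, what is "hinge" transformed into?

prxrq

In travel: t→b is +8, r→a is +9, a→k is +10, v→g is +11 — the shift increases by 1 each position. Each letter shifts forward by (position + 8), i.e. 8, 9, 10, … — the shift grows by one for each successive letter.
Applying it to hinge: h+8=p, i+9=r, n+10=x, g+11=r, e+12=q.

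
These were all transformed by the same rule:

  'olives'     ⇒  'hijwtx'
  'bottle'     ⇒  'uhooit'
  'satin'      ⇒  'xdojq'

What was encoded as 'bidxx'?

glass

o(14)→h(7) and l(11)→i(8) fit y≡17x+3 (mod 26); the inverse of 17 mod 26 is 23. This is an affine cipher: with a=0,…,z=25, each position x becomes (17x+3) mod 26.
Reversing it on bidxx: b(1)→23·(1−3)≡6=g; i(8)→23·(8−3)≡11=l; d(3)→23·(3−3)≡0=a; x(23)→23·(23−3)≡18=s; x(23)→23·(23−3)≡18=s (all mod 26).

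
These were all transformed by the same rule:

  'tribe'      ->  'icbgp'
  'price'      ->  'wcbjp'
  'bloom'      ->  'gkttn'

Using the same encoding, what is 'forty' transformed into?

t(19)→i(8) and r(17)→c(2) fit y≡3x+3 (mod 26); the inverse of 3 mod 26 is 9. Treating letters as 0–25, the rule is x ↦ 3x + 3 (mod 26).
On forty: f(5)→3·5+3≡18=s; o(14)→3·14+3≡19=t; r(17)→3·17+3≡2=c; t(19)→3·19+3≡8=i; y(24)→3·24+3≡23=x (all mod 26).

stcix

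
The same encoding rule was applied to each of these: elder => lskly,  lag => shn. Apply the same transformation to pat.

Compare letters: e→l is +7, l→s is +7, d→k is +7 — a constant shift. Every letter moves 7 places later in the alphabet, wrapping around z→a.
On pat: p+7=w, a+7=h, t+7=a.

wha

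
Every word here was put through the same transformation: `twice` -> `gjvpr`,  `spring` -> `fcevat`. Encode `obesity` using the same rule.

Compare letters: t→g is +13, w→j is +13, i→v is +13 — a constant shift. Every letter moves 13 places later in the alphabet, wrapping around z→a.
Applying it to obesity: o+13=b, b+13=o, e+13=r, s+13=f, i+13=v, t+13=g, y+13=l.

borfvgl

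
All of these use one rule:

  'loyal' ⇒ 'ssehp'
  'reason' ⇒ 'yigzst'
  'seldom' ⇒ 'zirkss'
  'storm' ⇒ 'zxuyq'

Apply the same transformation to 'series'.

The shifts repeat in a cycle of length 3: positions 0,1,… shift by +7, +4, +6, then the pattern repeats.
For series: s+7=z, e+4=i, r+6=x, i+7=p, e+4=i, s+6=y.

zixpiy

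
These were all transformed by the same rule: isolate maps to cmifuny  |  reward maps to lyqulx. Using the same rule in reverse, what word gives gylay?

This is a Caesar cipher with shift 20.
Decoding gylay: g−20=m, y−20=e, l−20=r, a−20=g, y−20=e.

merge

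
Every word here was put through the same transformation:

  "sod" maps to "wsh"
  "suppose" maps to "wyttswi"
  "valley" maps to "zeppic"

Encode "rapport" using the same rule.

vettsvx

Compare letters: s→w is +4, o→s is +4, d→h is +4 — a constant shift. Every letter moves 4 places later in the alphabet, wrapping around z→a.
On rapport: r+4=v, a+4=e, p+4=t, p+4=t, o+4=s, r+4=v, t+4=x.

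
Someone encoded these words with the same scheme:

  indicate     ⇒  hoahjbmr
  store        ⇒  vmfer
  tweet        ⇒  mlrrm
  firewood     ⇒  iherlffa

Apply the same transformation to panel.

i(8)→h(7) and n(13)→o(14) fit y≡17x+1 (mod 26); the inverse of 17 mod 26 is 23. This is an affine cipher: with a=0,…,z=25, each position x becomes (17x+1) mod 26.
On panel: p(15)→17·15+1≡22=w; a(0)→17·0+1≡1=b; n(13)→17·13+1≡14=o; e(4)→17·4+1≡17=r; l(11)→17·11+1≡6=g (all mod 26).

wborg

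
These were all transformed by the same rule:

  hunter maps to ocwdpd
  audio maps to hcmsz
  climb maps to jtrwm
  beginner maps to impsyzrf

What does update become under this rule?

bxmkeq

In hunter: h→o is +7, u→c is +8, n→w is +9, t→d is +10 — the shift increases by 1 each position. Letter i (0-indexed) is shifted by i+7, so successive shifts are 7, 8, 9, ….
For update: u+7=b, p+8=x, d+9=m, a+10=k, t+11=e, e+12=q.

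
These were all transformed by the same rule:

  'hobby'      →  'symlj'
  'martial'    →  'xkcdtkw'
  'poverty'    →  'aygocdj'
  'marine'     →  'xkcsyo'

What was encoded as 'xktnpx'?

Shifts by position in hobby: pos 0: h→s (+11), pos 1: o→y (+10), pos 2: b→m (+11), pos 3: b→l (+10) — repeating every 2. The shifts repeat in a cycle of length 2: positions 0,1,… shift by +11, +10, then the pattern repeats.
Undoing it on xktnpx: x−11=m, k−10=a, t−11=i, n−10=d, p−11=e, x−10=n.

maiden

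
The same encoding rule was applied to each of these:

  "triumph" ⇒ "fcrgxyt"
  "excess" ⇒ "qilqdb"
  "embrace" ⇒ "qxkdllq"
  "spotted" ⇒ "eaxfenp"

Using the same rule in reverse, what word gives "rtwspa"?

Shifts by position in triumph: pos 0: t→f (+12), pos 1: r→c (+11), pos 2: i→r (+9), pos 3: u→g (+12), pos 4: m→x (+11), pos 5: p→y (+9) — repeating every 3. A repeating key of period 3 is used — shifts +12, +11, +9 over and over.
Reversing it on rtwspa: r−12=f, t−11=i, w−9=n, s−12=g, p−11=e, a−9=r.

finger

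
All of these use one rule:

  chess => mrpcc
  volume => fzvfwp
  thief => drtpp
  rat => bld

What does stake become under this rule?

cdlup

The shift depends on letter class: consonant c→m is +10, but vowel e→p is +11. Two shifts are in play — +11 for a/e/i/o/u, +10 for every other letter.
For stake: s(cons)+10=c, t(cons)+10=d, a(vowel)+11=l, k(cons)+10=u, e(vowel)+11=p.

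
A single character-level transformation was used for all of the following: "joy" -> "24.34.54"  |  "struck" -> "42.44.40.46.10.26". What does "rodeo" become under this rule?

40.34.12.14.34

j(#10)→24 and o(#15)→34: differences scale by 2, so n = 2·pos + 4. With a=1..z=26, the number is 2·pos + 4.
Applying it to rodeo: r=18→40, o=15→34, d=4→12, e=5→14, o=15→34.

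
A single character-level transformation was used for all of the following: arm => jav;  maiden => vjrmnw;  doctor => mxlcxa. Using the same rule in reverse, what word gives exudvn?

volume

Compare letters: a→j is +9, r→a is +9, m→v is +9 — a constant shift. This is a Caesar cipher with shift 9.
Undoing it on exudvn: e−9=v, x−9=o, u−9=l, d−9=u, v−9=m, n−9=e.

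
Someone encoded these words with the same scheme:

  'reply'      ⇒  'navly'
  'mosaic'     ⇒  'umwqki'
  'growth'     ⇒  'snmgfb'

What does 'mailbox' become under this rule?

uqklzmp

r(17)→n(13) and e(4)→a(0) fit y≡9x+16 (mod 26); the inverse of 9 mod 26 is 3. This is an affine cipher: with a=0,…,z=25, each position x becomes (9x+16) mod 26.
Applying it to mailbox: m(12)→9·12+16≡20=u; a(0)→9·0+16≡16=q; i(8)→9·8+16≡10=k; l(11)→9·11+16≡11=l; b(1)→9·1+16≡25=z; o(14)→9·14+16≡12=m; x(23)→9·23+16≡15=p (all mod 26).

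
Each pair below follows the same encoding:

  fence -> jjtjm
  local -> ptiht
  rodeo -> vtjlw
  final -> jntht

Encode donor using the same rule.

httvz

Each letter shifts forward by (position + 4), i.e. 4, 5, 6, … — the shift grows by one for each successive letter.
On donor: d+4=h, o+5=t, n+6=t, o+7=v, r+8=z.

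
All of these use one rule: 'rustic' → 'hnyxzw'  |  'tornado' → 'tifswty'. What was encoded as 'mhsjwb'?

The word is reversed, then every letter is shifted forward by 5.
Undoing it on mhsjwb: shift back: m−5=h, h−5=c, s−5=n, j−5=e, w−5=r, b−5=w → hcnerw; then reverse → wrench.

wrench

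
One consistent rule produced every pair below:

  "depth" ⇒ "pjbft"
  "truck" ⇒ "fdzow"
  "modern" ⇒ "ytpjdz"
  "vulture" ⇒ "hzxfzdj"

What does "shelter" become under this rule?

etjxfjd

The shift depends on letter class: consonant d→p is +12, but vowel e→j is +5. Two shifts are in play — +5 for a/e/i/o/u, +12 for every other letter.
For shelter: s(cons)+12=e, h(cons)+12=t, e(vowel)+5=j, l(cons)+12=x, t(cons)+12=f, e(vowel)+5=j, r(cons)+12=d.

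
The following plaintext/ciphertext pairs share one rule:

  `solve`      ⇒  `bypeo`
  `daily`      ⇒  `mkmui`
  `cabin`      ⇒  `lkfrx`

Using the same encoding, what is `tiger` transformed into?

Shifts by position in solve: pos 0: s→b (+9), pos 1: o→y (+10), pos 2: l→p (+4), pos 3: v→e (+9), pos 4: e→o (+10) — repeating every 3. The shifts repeat in a cycle of length 3: positions 0,1,… shift by +9, +10, +4, then the pattern repeats.
On tiger: t+9=c, i+10=s, g+4=k, e+9=n, r+10=b.

csknb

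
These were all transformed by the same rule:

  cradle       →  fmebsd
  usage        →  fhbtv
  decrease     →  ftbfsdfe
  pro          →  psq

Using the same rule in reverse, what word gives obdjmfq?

The output letters match the input read backwards, each shifted +1: cradle reversed is eldarc. Two steps: reverse the string, then apply a Caesar shift of +1.
Undoing it on obdjmfq: shift back: o−1=n, b−1=a, d−1=c, j−1=i, m−1=l, f−1=e, q−1=p → nacilep; then reverse → pelican.

pelican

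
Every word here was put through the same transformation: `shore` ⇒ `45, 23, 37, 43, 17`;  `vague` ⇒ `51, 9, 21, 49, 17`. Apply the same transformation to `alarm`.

9, 31, 9, 43, 33

s(#19)→45 and h(#8)→23: differences scale by 2, so n = 2·pos + 7. The formula is n = 2×(alphabet index, a=1) + 7.
Applying it to alarm: a=1→9, l=12→31, a=1→9, r=18→43, m=13→33.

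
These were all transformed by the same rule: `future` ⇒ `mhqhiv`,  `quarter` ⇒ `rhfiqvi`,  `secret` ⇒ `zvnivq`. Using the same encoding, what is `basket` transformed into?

wfztvq

This is an affine cipher: with a=0,…,z=25, each position x becomes (17x+5) mod 26.
Applying it to basket: b(1)→17·1+5≡22=w; a(0)→17·0+5≡5=f; s(18)→17·18+5≡25=z; k(10)→17·10+5≡19=t; e(4)→17·4+5≡21=v; t(19)→17·19+5≡16=q (all mod 26).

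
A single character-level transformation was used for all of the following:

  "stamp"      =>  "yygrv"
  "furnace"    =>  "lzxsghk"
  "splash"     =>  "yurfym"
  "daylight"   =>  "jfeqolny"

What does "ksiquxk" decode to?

enclose

Shifts by position in stamp: pos 0: s→y (+6), pos 1: t→y (+5), pos 2: a→g (+6), pos 3: m→r (+5) — repeating every 2. A repeating key of period 2 is used — shifts +6, +5 over and over.
Reversing it on ksiquxk: k−6=e, s−5=n, i−6=c, q−5=l, u−6=o, x−5=s, k−6=e.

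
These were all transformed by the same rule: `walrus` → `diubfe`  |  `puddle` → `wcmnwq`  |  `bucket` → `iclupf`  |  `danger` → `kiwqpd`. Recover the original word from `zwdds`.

In walrus: w→d is +7, a→i is +8, l→u is +9, r→b is +10 — the shift increases by 1 each position. Letter i (0-indexed) is shifted by i+7, so successive shifts are 7, 8, 9, ….
Undoing it on zwdds: z−7=s, w−8=o, d−9=u, d−10=t, s−11=h.

south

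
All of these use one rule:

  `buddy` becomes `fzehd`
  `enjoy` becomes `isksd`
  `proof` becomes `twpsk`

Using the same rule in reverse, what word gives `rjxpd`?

newly

The shifts repeat in a cycle of length 3: positions 0,1,… shift by +4, +5, +1, then the pattern repeats.
Undoing it on rjxpd: r−4=n, j−5=e, x−1=w, p−4=l, d−5=y.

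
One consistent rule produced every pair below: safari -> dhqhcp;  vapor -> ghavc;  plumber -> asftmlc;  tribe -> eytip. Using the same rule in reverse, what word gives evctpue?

Shifts by position in safari: pos 0: s→d (+11), pos 1: a→h (+7), pos 2: f→q (+11), pos 3: a→h (+7) — repeating every 2. It's a Vigenère-style cipher with numeric key [11,7]: position i shifts by key[i mod 2].
Undoing it on evctpue: e−11=t, v−7=o, c−11=r, t−7=m, p−11=e, u−7=n, e−11=t.

torment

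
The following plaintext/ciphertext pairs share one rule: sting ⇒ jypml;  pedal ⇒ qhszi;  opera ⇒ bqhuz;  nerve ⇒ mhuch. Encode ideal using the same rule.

pshzi

s(18)→j(9) and t(19)→y(24) fit y≡15x+25 (mod 26); the inverse of 15 mod 26 is 7. Each letter's alphabet position (a=0..z=25) is mapped through 15·x+25 mod 26 — an affine cipher.
On ideal: i(8)→15·8+25≡15=p; d(3)→15·3+25≡18=s; e(4)→15·4+25≡7=h; a(0)→15·0+25≡25=z; l(11)→15·11+25≡8=i (all mod 26).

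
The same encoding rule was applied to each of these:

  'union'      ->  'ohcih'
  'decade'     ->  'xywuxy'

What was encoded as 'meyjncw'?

skeptic

Compare letters: u→o is +20, n→h is +20, i→c is +20 — a constant shift. Each letter is shifted forward by 20 in the alphabet (a Caesar shift of +20).
Undoing it on meyjncw: m−20=s, e−20=k, y−20=e, j−20=p, n−20=t, c−20=i, w−20=c.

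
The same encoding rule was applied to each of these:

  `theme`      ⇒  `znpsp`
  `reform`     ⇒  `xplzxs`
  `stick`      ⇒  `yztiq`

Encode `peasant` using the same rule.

The shift depends on letter class: consonant t→z is +6, but vowel e→p is +11. Vowels shift forward by 11 and consonants shift forward by 6.
For peasant: p(cons)+6=v, e(vowel)+11=p, a(vowel)+11=l, s(cons)+6=y, a(vowel)+11=l, n(cons)+6=t, t(cons)+6=z.

vplyltz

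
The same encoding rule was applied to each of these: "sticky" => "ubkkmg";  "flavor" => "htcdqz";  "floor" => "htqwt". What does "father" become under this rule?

Shifts by position in sticky: pos 0: s→u (+2), pos 1: t→b (+8), pos 2: i→k (+2), pos 3: c→k (+8) — repeating every 2. It's a Vigenère-style cipher with numeric key [2,8]: position i shifts by key[i mod 2].
Applying it to father: f+2=h, a+8=i, t+2=v, h+8=p, e+2=g, r+8=z.

hivpgz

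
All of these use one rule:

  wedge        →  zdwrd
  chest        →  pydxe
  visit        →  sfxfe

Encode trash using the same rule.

eqbxy

w(22)→z(25) and e(4)→d(3) fit y≡7x+1 (mod 26); the inverse of 7 mod 26 is 15. Each letter's alphabet position (a=0..z=25) is mapped through 7·x+1 mod 26 — an affine cipher.
Applying it to trash: t(19)→7·19+1≡4=e; r(17)→7·17+1≡16=q; a(0)→7·0+1≡1=b; s(18)→7·18+1≡23=x; h(7)→7·7+1≡24=y (all mod 26).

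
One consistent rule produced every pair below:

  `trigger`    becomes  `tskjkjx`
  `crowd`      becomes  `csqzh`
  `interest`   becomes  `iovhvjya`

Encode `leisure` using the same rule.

lfkvywk

The shift increases by 1 at each position, starting from +0: 0, 1, 2, ….
Applying it to leisure: l+0=l, e+1=f, i+2=k, s+3=v, u+4=y, r+5=w, e+6=k.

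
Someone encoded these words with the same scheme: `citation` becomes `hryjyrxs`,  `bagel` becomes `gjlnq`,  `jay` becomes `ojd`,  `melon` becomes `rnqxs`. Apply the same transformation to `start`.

xyjwy

The shift depends on letter class: consonant c→h is +5, but vowel i→r is +9. Vowels shift forward by 9 and consonants shift forward by 5.
For start: s(cons)+5=x, t(cons)+5=y, a(vowel)+9=j, r(cons)+5=w, t(cons)+5=y.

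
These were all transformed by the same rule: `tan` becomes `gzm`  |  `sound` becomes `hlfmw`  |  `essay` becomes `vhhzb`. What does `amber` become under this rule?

znyvi

Each pair mirrors across the alphabet (t↔g, a↔z, n↔m): positions sum to 25. This is the alphabet-reversal cipher (Atbash): a becomes z, b becomes y, etc.
On amber: a↔z, m↔n, b↔y, e↔v, r↔i.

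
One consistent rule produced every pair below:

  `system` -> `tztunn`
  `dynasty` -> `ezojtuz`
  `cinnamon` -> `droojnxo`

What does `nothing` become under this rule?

oxuiroh

The shift depends on letter class: consonant s→t is +1, but vowel e→n is +9. Vowels shift forward by 9 and consonants shift forward by 1.
On nothing: n(cons)+1=o, o(vowel)+9=x, t(cons)+1=u, h(cons)+1=i, i(vowel)+9=r, n(cons)+1=o, g(cons)+1=h.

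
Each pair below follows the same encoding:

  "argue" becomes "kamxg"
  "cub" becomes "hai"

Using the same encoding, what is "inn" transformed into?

tto

The output letters match the input read backwards, each shifted +6: argue reversed is eugra. Two steps: reverse the string, then apply a Caesar shift of +6.
For inn: reverse → nni; then shift: n+6=t, n+6=t, i+6=o.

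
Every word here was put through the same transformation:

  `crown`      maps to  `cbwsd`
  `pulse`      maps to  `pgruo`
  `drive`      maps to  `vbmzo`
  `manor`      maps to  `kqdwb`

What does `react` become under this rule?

c(2)→c(2) and r(17)→b(1) fit y≡19x+16 (mod 26); the inverse of 19 mod 26 is 11. Each letter's alphabet position (a=0..z=25) is mapped through 19·x+16 mod 26 — an affine cipher.
On react: r(17)→19·17+16≡1=b; e(4)→19·4+16≡14=o; a(0)→19·0+16≡16=q; c(2)→19·2+16≡2=c; t(19)→19·19+16≡13=n (all mod 26).

boqcn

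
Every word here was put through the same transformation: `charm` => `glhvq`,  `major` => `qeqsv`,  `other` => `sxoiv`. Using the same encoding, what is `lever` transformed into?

It's a Vigenère-style cipher with numeric key [4,4,7]: position i shifts by key[i mod 3].
Applying it to lever: l+4=p, e+4=i, v+7=c, e+4=i, r+4=v.

piciv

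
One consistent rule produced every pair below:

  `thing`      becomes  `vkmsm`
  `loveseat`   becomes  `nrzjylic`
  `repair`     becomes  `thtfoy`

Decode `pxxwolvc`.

nutrient

In thing: t→v is +2, h→k is +3, i→m is +4, n→s is +5 — the shift increases by 1 each position. Letter i (0-indexed) is shifted by i+2, so successive shifts are 2, 3, 4, ….
Reversing it on pxxwolvc: p−2=n, x−3=u, x−4=t, w−5=r, o−6=i, l−7=e, v−8=n, c−9=t.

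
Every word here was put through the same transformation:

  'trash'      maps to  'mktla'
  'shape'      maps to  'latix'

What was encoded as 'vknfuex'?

crumble

Compare letters: t→m is +19, r→k is +19, a→t is +19 — a constant shift. This is a Caesar cipher with shift 19.
Reversing it on vknfuex: v−19=c, k−19=r, n−19=u, f−19=m, u−19=b, e−19=l, x−19=e.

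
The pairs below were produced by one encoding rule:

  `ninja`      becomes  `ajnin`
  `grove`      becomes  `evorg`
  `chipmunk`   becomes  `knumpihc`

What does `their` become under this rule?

rieht

The word is simply reversed.
On their: reverse → rieht.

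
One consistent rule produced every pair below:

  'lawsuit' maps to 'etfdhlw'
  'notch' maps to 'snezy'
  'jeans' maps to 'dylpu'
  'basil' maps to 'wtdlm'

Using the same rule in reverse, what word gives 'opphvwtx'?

The word is reversed, then every letter is shifted forward by 11.
Decoding opphvwtx: shift back: o−11=d, p−11=e, p−11=e, h−11=w, v−11=k, w−11=l, t−11=i, x−11=m → deewklim; then reverse → milkweed.

milkweed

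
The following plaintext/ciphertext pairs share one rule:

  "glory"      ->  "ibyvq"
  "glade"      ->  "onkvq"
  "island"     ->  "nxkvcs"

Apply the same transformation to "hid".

The output letters match the input read backwards, each shifted +10: glory reversed is yrolg. Read the word backwards and shift each letter +10.
On hid: reverse → dih; then shift: d+10=n, i+10=s, h+10=r.

nsr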